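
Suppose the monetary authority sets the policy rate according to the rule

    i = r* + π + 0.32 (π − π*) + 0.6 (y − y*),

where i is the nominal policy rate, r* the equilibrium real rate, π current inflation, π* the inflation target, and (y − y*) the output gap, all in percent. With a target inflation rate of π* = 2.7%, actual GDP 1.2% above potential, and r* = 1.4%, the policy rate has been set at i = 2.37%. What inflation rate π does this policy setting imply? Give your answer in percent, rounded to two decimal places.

Output 1.2% above potential → (y − y*) = 1.2.
Collecting π: i = r* + (1 + 0.32) π − 0.32 π* + 0.6 (y − y*)
1.32 π = 2.37 − 1.4 + 0.32 × 2.7 − 0.6 × 1.2 = 1.114
π = 1.114 / 1.32 = 0.84

0.84%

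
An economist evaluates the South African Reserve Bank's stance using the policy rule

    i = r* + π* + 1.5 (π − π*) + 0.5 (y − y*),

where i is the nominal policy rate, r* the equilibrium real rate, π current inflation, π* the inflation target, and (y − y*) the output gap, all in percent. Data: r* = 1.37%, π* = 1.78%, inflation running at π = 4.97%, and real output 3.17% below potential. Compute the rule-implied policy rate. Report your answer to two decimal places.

6.35%

Output 3.17% below potential → (y − y*) = -3.17.
i = 1.37 + 1.78 + 1.5 × (4.97 − 1.78) + 0.5 × (-3.17)
   = 1.37 + 1.78 + 4.785 − 1.585 = 6.35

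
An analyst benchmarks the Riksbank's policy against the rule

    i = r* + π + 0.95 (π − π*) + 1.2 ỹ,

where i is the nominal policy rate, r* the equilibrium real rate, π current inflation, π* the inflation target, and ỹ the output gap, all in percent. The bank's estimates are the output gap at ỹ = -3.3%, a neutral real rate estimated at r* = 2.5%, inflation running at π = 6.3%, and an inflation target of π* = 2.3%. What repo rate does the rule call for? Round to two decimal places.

i = 2.5 + 6.3 + 0.95 × (6.3 − 2.3) + 1.2 × (-3.3)
   = 2.5 + 6.3 + 3.8 − 3.96 = 8.64

8.64%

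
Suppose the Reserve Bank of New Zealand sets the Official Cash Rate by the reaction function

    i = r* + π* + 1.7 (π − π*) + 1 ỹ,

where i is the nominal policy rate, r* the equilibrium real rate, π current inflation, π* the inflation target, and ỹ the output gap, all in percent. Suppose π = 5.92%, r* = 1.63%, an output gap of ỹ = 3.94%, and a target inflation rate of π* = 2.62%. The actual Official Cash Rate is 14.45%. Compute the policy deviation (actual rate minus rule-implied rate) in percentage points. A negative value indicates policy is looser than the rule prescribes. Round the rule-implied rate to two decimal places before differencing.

i = 1.63 + 2.62 + 1.7 × (5.92 − 2.62) + 1 × 3.94
   = 1.63 + 2.62 + 5.61 + 3.94 = 13.80
Deviation = 14.45 − 13.80 = 0.65 pp.

0.65 pp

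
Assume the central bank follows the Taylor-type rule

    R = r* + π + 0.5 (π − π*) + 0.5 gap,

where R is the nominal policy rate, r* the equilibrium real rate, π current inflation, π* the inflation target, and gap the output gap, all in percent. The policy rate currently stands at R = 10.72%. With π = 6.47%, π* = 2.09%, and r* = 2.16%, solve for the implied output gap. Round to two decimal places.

0.5 gap = 10.72 − 2.16 − 6.47 − 0.5 × (6.47 − 2.09) = -0.1
gap = -0.1 / 0.5 = -0.20

-0.20%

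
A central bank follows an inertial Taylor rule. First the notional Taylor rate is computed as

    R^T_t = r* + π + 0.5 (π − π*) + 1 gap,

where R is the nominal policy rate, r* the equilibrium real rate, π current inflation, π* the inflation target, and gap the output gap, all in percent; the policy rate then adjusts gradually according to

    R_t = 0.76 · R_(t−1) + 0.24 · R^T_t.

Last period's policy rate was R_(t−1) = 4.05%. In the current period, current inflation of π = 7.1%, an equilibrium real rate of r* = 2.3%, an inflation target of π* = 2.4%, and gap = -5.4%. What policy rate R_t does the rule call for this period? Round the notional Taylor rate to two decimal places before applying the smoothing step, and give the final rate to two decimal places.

4.60%

R^T_t = 2.3 + 7.1 + 0.5 × (7.1 − 2.4) + 1 × (-5.4)
   = 2.3 + 7.1 + 2.35 − 5.4 = 6.35
R_t = 0.76 × 4.05 + 0.24 × 6.35 = 3.078 + 1.524 = 4.60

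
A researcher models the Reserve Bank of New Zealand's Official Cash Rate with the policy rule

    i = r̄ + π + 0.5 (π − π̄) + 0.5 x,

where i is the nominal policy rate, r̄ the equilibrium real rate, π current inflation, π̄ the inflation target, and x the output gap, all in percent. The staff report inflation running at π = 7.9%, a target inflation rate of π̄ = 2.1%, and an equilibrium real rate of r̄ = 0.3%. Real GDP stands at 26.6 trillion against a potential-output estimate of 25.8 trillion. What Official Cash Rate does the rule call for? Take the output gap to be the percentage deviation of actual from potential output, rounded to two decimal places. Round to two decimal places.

12.65%

Output gap = 100 × (26.6 − 25.8) / 25.8 = 3.10%.
i = 0.30 + 7.90 + 0.5 × (7.90 − 2.10) + 0.5 × 3.10
   = 0.30 + 7.9 + 2.9 + 1.55 = 12.65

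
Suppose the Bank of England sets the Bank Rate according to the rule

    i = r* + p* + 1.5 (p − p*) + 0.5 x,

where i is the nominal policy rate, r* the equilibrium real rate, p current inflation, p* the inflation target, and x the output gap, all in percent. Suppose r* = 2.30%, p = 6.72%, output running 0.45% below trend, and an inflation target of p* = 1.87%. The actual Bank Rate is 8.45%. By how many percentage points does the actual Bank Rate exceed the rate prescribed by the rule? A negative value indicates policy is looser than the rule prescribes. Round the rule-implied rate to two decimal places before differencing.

Output 0.45% below potential → x = -0.45.
i = 2.30 + 1.87 + 1.5 × (6.72 − 1.87) + 0.5 × (-0.45)
   = 2.30 + 1.87 + 7.275 − 0.225 = 11.22
Deviation = 8.45 − 11.22 = -2.77 pp.

-2.77 pp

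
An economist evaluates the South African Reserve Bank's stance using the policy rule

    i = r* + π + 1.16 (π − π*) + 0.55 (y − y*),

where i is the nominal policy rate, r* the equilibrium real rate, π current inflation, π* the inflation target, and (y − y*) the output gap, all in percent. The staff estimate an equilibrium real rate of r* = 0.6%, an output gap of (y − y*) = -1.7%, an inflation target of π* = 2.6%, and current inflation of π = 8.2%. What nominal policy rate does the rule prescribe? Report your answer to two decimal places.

i = 0.6 + 8.2 + 1.16 × (8.2 − 2.6) + 0.55 × (-1.7)
   = 0.6 + 8.2 + 6.496 − 0.935 = 14.36

14.36%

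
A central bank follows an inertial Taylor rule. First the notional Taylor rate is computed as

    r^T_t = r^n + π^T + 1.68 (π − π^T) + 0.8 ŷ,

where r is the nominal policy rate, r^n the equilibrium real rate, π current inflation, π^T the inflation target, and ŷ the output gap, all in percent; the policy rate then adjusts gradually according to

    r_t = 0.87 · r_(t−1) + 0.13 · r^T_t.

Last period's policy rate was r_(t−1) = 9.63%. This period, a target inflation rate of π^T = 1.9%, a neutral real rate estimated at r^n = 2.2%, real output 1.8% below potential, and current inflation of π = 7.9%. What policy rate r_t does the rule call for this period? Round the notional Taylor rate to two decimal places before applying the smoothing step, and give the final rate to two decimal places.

Output 1.8% below potential → ŷ = -1.8.
r^T_t = 2.2 + 1.9 + 1.68 × (7.9 − 1.9) + 0.8 × (-1.8)
   = 2.2 + 1.9 + 10.08 − 1.44 = 12.74
r_t = 0.87 × 9.63 + 0.13 × 12.74 = 8.3781 + 1.6562 = 10.03

10.03%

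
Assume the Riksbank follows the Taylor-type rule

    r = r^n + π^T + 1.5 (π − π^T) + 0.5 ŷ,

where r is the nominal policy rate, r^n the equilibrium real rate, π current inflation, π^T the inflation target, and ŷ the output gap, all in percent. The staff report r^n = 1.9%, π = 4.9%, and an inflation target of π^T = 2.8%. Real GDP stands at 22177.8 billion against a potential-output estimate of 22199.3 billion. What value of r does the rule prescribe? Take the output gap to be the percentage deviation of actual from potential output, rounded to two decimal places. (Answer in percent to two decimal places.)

Output gap = 100 × (22177.8 − 22199.3) / 22199.3 = -0.10%.
r = 1.90 + 2.80 + 1.5 × (4.90 − 2.80) + 0.5 × (-0.10)
   = 1.90 + 2.8 + 3.15 − 0.05 = 7.80

7.80%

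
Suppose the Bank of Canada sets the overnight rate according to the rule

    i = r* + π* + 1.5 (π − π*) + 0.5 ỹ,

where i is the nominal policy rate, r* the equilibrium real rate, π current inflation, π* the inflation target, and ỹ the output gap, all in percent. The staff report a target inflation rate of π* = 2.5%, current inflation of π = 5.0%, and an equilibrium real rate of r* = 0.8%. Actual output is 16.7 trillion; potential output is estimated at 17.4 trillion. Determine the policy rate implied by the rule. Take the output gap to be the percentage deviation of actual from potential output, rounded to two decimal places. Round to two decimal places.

5.04%

Output gap = 100 × (16.7 − 17.4) / 17.4 = -4.02%.
i = 0.80 + 2.50 + 1.5 × (5.00 − 2.50) + 0.5 × (-4.02)
   = 0.80 + 2.5 + 3.75 − 2.01 = 5.04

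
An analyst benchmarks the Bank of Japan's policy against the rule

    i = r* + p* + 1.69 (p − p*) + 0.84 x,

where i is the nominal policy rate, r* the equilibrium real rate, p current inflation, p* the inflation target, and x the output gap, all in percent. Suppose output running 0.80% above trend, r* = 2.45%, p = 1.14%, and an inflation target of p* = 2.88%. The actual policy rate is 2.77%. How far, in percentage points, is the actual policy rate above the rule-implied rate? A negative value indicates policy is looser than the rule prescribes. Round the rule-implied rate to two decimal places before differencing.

-0.29 pp

Output 0.80% above potential → x = 0.80.
i = 2.45 + 2.88 + 1.69 × (1.14 − 2.88) + 0.84 × 0.80
   = 2.45 + 2.88 − 2.9406 + 0.672 = 3.06
Deviation = 2.77 − 3.06 = -0.29 pp.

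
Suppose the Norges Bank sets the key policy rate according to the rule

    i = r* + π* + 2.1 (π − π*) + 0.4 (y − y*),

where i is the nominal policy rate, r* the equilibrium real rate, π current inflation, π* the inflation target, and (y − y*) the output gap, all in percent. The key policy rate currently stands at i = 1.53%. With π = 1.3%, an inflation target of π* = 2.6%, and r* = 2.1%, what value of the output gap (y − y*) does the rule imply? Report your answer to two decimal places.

0.4 (y − y*) = 1.53 − 2.1 − 2.6 − 2.1 × (1.3 − 2.6) = -0.44
(y − y*) = -0.44 / 0.4 = -1.10

-1.10%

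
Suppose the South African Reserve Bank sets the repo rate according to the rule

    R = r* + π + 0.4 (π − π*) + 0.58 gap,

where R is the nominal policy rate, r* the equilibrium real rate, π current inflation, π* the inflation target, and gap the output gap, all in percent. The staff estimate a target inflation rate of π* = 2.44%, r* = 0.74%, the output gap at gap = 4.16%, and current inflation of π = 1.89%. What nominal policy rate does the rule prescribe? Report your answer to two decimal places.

R = 0.74 + 1.89 + 0.4 × (1.89 − 2.44) + 0.58 × 4.16
   = 0.74 + 1.89 − 0.22 + 2.4128 = 4.82

4.82%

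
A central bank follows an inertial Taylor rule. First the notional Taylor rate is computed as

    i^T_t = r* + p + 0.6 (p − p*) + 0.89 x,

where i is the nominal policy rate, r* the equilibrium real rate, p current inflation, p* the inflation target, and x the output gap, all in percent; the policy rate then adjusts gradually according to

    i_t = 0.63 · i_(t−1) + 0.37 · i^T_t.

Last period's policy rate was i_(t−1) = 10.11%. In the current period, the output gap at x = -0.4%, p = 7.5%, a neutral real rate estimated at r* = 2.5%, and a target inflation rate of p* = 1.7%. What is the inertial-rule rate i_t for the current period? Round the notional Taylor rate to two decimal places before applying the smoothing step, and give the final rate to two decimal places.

11.22%

i^T_t = 2.5 + 7.5 + 0.6 × (7.5 − 1.7) + 0.89 × (-0.4)
   = 2.5 + 7.5 + 3.48 − 0.356 = 13.12
i_t = 0.63 × 10.11 + 0.37 × 13.12 = 6.3693 + 4.8544 = 11.22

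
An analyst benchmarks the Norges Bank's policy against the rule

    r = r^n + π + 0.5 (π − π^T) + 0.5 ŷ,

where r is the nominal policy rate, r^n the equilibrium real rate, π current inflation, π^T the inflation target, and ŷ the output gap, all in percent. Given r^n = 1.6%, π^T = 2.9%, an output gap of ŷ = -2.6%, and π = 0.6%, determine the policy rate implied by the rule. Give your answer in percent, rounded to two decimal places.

r = 1.6 + 0.6 + 0.5 × (0.6 − 2.9) + 0.5 × (-2.6)
   = 1.6 + 0.6 − 1.15 − 1.3 = -0.25

-0.25%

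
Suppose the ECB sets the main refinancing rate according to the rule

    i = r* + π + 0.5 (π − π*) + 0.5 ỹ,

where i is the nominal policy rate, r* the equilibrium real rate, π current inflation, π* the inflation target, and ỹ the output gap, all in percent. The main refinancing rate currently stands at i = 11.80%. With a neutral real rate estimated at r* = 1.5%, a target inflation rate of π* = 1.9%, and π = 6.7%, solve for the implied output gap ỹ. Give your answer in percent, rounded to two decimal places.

2.40%

0.5 ỹ = 11.80 − 1.5 − 6.7 − 0.5 × (6.7 − 1.9) = 1.2
ỹ = 1.2 / 0.5 = 2.40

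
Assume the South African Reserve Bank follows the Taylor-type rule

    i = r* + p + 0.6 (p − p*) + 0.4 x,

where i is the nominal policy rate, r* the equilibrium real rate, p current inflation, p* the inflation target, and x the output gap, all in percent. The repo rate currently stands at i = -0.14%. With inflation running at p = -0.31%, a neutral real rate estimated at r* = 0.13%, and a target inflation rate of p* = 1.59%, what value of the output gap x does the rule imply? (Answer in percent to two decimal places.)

0.4 x = -0.14 − 0.13 − (-0.31) − 0.6 × ((-0.31) − 1.59) = 1.18
x = 1.18 / 0.4 = 2.95

2.95%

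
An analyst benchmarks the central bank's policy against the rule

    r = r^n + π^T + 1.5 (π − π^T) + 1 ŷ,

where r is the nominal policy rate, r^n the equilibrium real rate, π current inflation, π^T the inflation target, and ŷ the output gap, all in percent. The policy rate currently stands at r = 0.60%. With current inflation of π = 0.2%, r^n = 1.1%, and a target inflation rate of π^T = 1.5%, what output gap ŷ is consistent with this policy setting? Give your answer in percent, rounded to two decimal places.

1 ŷ = 0.60 − 1.1 − 1.5 − 1.5 × (0.2 − 1.5) = -0.05
ŷ = -0.05 / 1 = -0.05

-0.05%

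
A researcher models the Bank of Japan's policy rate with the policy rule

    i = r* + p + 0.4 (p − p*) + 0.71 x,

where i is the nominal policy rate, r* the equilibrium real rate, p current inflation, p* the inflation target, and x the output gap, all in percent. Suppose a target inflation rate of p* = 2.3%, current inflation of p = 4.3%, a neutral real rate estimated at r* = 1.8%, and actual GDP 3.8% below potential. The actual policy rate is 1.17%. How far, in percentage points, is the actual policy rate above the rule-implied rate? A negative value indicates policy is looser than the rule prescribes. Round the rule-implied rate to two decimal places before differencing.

Output 3.8% below potential → x = -3.8.
i = 1.8 + 4.3 + 0.4 × (4.3 − 2.3) + 0.71 × (-3.8)
   = 1.8 + 4.3 + 0.8 − 2.698 = 4.20
Deviation = 1.17 − 4.20 = -3.03 pp.

-3.03 pp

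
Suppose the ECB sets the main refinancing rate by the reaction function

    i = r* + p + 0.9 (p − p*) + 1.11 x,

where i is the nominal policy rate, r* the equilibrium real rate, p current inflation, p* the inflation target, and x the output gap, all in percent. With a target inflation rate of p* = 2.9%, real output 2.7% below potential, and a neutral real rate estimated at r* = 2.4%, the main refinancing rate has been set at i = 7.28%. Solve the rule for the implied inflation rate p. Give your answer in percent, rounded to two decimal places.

5.52%

Output 2.7% below potential → x = -2.7.
Collecting p: i = r* + (1 + 0.9) p − 0.9 p* + 1.11 x
1.9 p = 7.28 − 2.4 + 0.9 × 2.9 − 1.11 × (-2.7) = 10.487
p = 10.487 / 1.9 = 5.52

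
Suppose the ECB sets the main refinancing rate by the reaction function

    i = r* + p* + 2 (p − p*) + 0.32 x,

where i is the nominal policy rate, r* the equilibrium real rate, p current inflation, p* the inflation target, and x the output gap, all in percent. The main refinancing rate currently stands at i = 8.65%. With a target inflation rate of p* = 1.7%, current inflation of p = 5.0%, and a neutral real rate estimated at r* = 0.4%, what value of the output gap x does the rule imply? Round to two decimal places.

-0.16%

0.32 x = 8.65 − 0.4 − 1.7 − 2 × (5.0 − 1.7) = -0.05
x = -0.05 / 0.32 = -0.16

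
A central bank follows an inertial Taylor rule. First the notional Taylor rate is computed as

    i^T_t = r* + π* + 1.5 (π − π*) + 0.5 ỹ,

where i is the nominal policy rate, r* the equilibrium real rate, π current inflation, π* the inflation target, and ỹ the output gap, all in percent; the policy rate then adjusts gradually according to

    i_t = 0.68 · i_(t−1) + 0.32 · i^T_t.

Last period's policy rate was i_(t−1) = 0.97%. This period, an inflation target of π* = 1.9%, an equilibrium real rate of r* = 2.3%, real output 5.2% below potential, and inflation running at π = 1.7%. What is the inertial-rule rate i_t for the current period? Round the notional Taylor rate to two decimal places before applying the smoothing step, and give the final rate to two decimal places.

Output 5.2% below potential → ỹ = -5.2.
i^T_t = 2.3 + 1.9 + 1.5 × (1.7 − 1.9) + 0.5 × (-5.2)
   = 2.3 + 1.9 − 0.3 − 2.6 = 1.30
i_t = 0.68 × 0.97 + 0.32 × 1.30 = 0.6596 + 0.416 = 1.08

1.08%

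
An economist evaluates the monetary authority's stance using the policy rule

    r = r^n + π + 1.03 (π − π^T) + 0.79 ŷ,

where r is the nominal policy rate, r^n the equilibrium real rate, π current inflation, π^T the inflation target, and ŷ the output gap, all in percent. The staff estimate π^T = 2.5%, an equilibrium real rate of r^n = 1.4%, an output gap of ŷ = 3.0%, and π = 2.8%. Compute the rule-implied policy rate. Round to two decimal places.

r = 1.4 + 2.8 + 1.03 × (2.8 − 2.5) + 0.79 × 3.0
   = 1.4 + 2.8 + 0.309 + 2.37 = 6.88

6.88%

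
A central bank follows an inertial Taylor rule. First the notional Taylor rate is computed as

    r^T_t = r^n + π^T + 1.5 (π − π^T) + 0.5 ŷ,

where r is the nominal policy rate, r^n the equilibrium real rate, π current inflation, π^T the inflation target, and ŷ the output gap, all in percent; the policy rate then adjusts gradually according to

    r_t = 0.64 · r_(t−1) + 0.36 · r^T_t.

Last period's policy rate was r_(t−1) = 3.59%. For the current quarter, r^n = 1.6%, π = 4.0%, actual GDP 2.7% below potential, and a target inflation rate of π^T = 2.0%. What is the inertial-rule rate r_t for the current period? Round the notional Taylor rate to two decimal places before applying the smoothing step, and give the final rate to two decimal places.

Output 2.7% below potential → ŷ = -2.7.
r^T_t = 1.6 + 2.0 + 1.5 × (4.0 − 2.0) + 0.5 × (-2.7)
   = 1.6 + 2 + 3 − 1.35 = 5.25
r_t = 0.64 × 3.59 + 0.36 × 5.25 = 2.2976 + 1.89 = 4.19

4.19%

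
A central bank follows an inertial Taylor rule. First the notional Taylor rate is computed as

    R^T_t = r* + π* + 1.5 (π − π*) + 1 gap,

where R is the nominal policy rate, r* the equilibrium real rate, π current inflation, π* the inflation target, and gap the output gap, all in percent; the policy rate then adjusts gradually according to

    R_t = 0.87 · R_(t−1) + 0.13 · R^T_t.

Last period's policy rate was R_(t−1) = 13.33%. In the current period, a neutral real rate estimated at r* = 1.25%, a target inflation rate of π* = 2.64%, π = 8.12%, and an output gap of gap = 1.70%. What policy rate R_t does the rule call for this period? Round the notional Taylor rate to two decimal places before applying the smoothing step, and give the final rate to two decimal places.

R^T_t = 1.25 + 2.64 + 1.5 × (8.12 − 2.64) + 1 × 1.70
   = 1.25 + 2.64 + 8.22 + 1.7 = 13.81
R_t = 0.87 × 13.33 + 0.13 × 13.81 = 11.5971 + 1.7953 = 13.39

13.39%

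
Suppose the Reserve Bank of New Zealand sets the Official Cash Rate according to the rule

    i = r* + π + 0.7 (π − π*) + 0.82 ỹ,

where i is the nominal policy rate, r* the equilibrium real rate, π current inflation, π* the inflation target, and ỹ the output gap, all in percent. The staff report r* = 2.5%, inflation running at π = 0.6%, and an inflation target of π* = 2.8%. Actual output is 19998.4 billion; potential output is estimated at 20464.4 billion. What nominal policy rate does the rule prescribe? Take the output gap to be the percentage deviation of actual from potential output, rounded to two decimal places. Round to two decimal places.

-0.31%

Output gap = 100 × (19998.4 − 20464.4) / 20464.4 = -2.28%.
i = 2.50 + 0.60 + 0.7 × (0.60 − 2.80) + 0.82 × (-2.28)
   = 2.50 + 0.6 − 1.54 − 1.8696 = -0.31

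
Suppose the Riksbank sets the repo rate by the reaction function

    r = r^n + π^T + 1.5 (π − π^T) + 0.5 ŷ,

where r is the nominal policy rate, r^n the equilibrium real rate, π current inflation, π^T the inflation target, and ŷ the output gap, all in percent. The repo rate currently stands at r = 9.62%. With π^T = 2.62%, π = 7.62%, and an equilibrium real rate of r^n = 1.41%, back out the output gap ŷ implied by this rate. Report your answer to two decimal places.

0.5 ŷ = 9.62 − 1.41 − 2.62 − 1.5 × (7.62 − 2.62) = -1.91
ŷ = -1.91 / 0.5 = -3.82

-3.82%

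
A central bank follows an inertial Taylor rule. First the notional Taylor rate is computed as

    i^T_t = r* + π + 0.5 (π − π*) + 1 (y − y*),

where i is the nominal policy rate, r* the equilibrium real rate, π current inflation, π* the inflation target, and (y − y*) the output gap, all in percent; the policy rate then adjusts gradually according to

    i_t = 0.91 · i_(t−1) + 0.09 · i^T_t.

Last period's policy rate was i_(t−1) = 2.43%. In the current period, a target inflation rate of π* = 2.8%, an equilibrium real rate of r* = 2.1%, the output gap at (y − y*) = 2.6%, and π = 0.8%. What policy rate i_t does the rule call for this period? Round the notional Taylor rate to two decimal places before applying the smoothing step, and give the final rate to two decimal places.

2.62%

i^T_t = 2.1 + 0.8 + 0.5 × (0.8 − 2.8) + 1 × 2.6
   = 2.1 + 0.8 − 1 + 2.6 = 4.50
i_t = 0.91 × 2.43 + 0.09 × 4.50 = 2.2113 + 0.405 = 2.62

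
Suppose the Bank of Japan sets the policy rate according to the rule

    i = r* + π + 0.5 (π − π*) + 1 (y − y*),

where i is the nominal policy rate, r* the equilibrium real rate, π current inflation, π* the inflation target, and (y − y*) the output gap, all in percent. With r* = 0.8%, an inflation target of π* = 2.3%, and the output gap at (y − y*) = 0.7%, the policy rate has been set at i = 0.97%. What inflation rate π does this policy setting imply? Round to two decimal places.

Collecting π: i = r* + (1 + 0.5) π − 0.5 π* + 1 (y − y*)
1.5 π = 0.97 − 0.8 + 0.5 × 2.3 − 1 × 0.7 = 0.62
π = 0.62 / 1.5 = 0.41

0.41%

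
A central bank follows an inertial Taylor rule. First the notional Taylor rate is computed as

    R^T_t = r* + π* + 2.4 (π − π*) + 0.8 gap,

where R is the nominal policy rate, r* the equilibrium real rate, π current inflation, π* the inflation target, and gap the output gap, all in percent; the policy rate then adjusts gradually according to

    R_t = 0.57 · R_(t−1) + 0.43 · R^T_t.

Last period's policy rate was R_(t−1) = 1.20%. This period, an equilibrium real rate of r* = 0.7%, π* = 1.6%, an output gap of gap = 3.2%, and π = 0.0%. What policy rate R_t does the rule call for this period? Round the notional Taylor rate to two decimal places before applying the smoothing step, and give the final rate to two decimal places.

R^T_t = 0.7 + 1.6 + 2.4 × (0.0 − 1.6) + 0.8 × 3.2
   = 0.7 + 1.6 − 3.84 + 2.56 = 1.02
R_t = 0.57 × 1.20 + 0.43 × 1.02 = 0.684 + 0.4386 = 1.12

1.12%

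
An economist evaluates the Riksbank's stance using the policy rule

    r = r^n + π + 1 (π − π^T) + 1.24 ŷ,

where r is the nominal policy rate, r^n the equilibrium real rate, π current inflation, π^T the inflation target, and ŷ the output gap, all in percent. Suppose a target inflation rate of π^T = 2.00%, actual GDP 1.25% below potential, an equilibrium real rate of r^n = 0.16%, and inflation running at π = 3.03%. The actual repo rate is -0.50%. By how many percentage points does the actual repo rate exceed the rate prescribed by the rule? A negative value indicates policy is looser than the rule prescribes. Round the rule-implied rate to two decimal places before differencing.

Output 1.25% below potential → ŷ = -1.25.
r = 0.16 + 3.03 + 1 × (3.03 − 2.00) + 1.24 × (-1.25)
   = 0.16 + 3.03 + 1.03 − 1.55 = 2.67
Deviation = -0.50 − 2.67 = -3.17 pp.

-3.17 pp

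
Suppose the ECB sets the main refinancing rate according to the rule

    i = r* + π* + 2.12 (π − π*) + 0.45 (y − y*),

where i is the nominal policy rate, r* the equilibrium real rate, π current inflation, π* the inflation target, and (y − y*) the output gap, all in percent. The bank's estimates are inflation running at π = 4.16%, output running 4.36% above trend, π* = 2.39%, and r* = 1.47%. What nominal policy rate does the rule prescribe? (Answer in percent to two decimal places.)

Output 4.36% above potential → (y − y*) = 4.36.
i = 1.47 + 2.39 + 2.12 × (4.16 − 2.39) + 0.45 × 4.36
   = 1.47 + 2.39 + 3.7524 + 1.962 = 9.57

9.57%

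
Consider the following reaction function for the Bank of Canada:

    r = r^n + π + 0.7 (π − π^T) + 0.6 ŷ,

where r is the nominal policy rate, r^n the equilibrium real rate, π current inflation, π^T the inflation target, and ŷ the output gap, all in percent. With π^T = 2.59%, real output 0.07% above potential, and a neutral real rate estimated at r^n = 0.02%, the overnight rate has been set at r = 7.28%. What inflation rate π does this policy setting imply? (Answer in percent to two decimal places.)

5.31%

Output 0.07% above potential → ŷ = 0.07.
Collecting π: r = r^n + (1 + 0.7) π − 0.7 π^T + 0.6 ŷ
1.7 π = 7.28 − 0.02 + 0.7 × 2.59 − 0.6 × 0.07 = 9.031
π = 9.031 / 1.7 = 5.31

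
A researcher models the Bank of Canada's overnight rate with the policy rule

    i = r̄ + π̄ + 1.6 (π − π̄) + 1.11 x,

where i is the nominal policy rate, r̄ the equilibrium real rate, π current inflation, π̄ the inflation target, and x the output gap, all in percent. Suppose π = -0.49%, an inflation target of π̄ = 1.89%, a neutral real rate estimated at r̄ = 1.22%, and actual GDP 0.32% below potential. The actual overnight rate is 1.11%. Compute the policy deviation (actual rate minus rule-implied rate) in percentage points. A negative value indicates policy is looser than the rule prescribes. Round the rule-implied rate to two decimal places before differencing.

Output 0.32% below potential → x = -0.32.
i = 1.22 + 1.89 + 1.6 × (-0.49 − 1.89) + 1.11 × (-0.32)
   = 1.22 + 1.89 − 3.808 − 0.3552 = -1.05
Deviation = 1.11 − (-1.05) = 2.16 pp.

2.16 pp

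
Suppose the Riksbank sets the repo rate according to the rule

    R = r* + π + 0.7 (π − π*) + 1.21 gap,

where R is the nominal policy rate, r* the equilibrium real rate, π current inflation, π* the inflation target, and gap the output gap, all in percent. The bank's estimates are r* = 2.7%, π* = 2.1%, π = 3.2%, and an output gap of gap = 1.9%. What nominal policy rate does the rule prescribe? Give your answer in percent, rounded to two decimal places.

R = 2.7 + 3.2 + 0.7 × (3.2 − 2.1) + 1.21 × 1.9
   = 2.7 + 3.2 + 0.77 + 2.299 = 8.97

8.97%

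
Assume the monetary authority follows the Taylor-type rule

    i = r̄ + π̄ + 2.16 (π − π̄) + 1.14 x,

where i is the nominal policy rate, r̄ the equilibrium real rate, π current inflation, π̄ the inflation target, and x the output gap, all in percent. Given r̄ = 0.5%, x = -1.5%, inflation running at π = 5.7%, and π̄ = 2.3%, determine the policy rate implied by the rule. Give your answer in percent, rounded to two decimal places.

i = 0.5 + 2.3 + 2.16 × (5.7 − 2.3) + 1.14 × (-1.5)
   = 0.5 + 2.3 + 7.344 − 1.71 = 8.43

8.43%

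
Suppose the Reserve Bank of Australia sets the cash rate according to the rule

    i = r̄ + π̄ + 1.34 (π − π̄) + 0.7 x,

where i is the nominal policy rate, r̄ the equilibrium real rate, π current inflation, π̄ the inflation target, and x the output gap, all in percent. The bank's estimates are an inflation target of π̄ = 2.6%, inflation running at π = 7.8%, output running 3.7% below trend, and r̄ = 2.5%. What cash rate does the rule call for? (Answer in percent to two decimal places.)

9.48%

Output 3.7% below potential → x = -3.7.
i = 2.5 + 2.6 + 1.34 × (7.8 − 2.6) + 0.7 × (-3.7)
   = 2.5 + 2.6 + 6.968 − 2.59 = 9.48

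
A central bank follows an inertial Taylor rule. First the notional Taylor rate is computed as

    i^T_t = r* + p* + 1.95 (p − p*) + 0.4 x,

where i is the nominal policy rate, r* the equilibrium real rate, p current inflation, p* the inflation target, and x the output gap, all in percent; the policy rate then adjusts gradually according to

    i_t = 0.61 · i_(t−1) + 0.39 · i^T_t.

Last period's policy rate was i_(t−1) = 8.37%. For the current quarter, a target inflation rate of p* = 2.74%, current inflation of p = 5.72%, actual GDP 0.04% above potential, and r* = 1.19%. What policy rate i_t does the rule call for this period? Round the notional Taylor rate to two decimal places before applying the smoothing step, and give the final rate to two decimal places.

Output 0.04% above potential → x = 0.04.
i^T_t = 1.19 + 2.74 + 1.95 × (5.72 − 2.74) + 0.4 × 0.04
   = 1.19 + 2.74 + 5.811 + 0.016 = 9.76
i_t = 0.61 × 8.37 + 0.39 × 9.76 = 5.1057 + 3.8064 = 8.91

8.91%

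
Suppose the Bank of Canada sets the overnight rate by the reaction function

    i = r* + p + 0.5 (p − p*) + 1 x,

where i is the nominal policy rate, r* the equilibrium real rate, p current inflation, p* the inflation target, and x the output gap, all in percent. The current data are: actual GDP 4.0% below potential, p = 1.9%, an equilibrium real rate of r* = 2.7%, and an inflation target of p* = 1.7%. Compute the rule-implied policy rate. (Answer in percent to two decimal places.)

0.70%

Output 4.0% below potential → x = -4.0.
i = 2.7 + 1.9 + 0.5 × (1.9 − 1.7) + 1 × (-4.0)
   = 2.7 + 1.9 + 0.1 − 4 = 0.70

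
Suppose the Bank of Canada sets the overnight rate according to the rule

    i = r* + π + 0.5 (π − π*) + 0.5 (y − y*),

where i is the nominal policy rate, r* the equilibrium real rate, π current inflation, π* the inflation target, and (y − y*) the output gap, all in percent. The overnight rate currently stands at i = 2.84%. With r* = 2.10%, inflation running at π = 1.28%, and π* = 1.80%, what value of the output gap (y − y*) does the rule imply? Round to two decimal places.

0.5 (y − y*) = 2.84 − 2.10 − 1.28 − 0.5 × (1.28 − 1.80) = -0.28
(y − y*) = -0.28 / 0.5 = -0.56

-0.56%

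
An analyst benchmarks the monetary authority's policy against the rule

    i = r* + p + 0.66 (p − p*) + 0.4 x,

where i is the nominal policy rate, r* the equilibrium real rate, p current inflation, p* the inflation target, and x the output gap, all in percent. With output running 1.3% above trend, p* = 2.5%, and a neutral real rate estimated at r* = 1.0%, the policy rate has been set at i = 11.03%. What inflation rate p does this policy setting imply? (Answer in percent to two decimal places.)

6.72%

Output 1.3% above potential → x = 1.3.
Collecting p: i = r* + (1 + 0.66) p − 0.66 p* + 0.4 x
1.66 p = 11.03 − 1.0 + 0.66 × 2.5 − 0.4 × 1.3 = 11.16
p = 11.16 / 1.66 = 6.72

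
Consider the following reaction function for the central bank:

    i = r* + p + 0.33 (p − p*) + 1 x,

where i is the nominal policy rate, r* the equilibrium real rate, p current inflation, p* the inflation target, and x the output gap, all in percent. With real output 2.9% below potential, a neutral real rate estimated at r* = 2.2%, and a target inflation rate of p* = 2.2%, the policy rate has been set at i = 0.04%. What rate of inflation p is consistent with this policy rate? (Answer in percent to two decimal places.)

Output 2.9% below potential → x = -2.9.
Collecting p: i = r* + (1 + 0.33) p − 0.33 p* + 1 x
1.33 p = 0.04 − 2.2 + 0.33 × 2.2 − 1 × (-2.9) = 1.466
p = 1.466 / 1.33 = 1.10

1.10%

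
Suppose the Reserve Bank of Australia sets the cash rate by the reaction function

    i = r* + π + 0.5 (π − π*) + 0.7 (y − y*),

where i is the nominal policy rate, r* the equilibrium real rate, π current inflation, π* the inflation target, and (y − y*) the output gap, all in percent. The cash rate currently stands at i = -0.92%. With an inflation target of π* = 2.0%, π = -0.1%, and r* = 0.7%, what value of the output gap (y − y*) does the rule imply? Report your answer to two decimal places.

0.7 (y − y*) = -0.92 − 0.7 − (-0.1) − 0.5 × ((-0.1) − 2.0) = -0.47
(y − y*) = -0.47 / 0.7 = -0.67

-0.67%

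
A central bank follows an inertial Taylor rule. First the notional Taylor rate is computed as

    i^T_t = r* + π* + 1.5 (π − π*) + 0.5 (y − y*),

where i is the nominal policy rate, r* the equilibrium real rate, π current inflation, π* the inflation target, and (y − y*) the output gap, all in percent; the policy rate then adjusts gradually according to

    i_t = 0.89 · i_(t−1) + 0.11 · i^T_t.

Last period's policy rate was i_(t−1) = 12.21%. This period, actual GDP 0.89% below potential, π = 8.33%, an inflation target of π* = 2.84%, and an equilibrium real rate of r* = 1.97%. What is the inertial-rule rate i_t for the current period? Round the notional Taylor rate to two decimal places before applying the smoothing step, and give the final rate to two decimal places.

Output 0.89% below potential → (y − y*) = -0.89.
i^T_t = 1.97 + 2.84 + 1.5 × (8.33 − 2.84) + 0.5 × (-0.89)
   = 1.97 + 2.84 + 8.235 − 0.445 = 12.60
i_t = 0.89 × 12.21 + 0.11 × 12.60 = 10.8669 + 1.386 = 12.25

12.25%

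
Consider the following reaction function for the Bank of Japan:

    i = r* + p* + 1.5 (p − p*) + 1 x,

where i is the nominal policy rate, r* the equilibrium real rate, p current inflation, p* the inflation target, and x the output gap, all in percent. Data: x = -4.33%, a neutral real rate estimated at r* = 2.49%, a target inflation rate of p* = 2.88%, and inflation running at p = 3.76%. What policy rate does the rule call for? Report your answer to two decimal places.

i = 2.49 + 2.88 + 1.5 × (3.76 − 2.88) + 1 × (-4.33)
   = 2.49 + 2.88 + 1.32 − 4.33 = 2.36

2.36%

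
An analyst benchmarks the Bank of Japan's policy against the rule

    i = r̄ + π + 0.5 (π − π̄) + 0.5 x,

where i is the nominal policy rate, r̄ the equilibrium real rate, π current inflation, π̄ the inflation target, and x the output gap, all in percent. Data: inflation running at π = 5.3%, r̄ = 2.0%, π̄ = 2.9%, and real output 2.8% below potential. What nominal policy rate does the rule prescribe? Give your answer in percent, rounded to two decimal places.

Output 2.8% below potential → x = -2.8.
i = 2.0 + 5.3 + 0.5 × (5.3 − 2.9) + 0.5 × (-2.8)
   = 2.0 + 5.3 + 1.2 − 1.4 = 7.10

7.10%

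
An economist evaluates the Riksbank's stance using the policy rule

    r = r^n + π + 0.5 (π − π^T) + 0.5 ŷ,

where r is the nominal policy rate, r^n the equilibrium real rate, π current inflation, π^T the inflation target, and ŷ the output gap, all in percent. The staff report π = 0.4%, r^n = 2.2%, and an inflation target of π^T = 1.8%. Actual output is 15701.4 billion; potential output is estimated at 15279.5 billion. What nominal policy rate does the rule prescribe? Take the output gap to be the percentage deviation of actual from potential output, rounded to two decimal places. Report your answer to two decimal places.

Output gap = 100 × (15701.4 − 15279.5) / 15279.5 = 2.76%.
r = 2.20 + 0.40 + 0.5 × (0.40 − 1.80) + 0.5 × 2.76
   = 2.20 + 0.4 − 0.7 + 1.38 = 3.28

3.28%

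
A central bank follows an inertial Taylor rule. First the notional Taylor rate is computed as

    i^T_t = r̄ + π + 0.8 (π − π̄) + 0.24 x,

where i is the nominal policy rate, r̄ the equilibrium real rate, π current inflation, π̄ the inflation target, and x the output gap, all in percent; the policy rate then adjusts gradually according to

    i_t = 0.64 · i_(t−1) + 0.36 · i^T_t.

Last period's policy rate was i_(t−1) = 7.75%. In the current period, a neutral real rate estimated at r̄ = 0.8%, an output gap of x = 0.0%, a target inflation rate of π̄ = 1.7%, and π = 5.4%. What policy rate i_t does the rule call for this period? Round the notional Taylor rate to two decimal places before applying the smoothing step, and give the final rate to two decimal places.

i^T_t = 0.8 + 5.4 + 0.8 × (5.4 − 1.7) + 0.24 × 0.0
   = 0.8 + 5.4 + 2.96 + 0 = 9.16
i_t = 0.64 × 7.75 + 0.36 × 9.16 = 4.96 + 3.2976 = 8.26

8.26%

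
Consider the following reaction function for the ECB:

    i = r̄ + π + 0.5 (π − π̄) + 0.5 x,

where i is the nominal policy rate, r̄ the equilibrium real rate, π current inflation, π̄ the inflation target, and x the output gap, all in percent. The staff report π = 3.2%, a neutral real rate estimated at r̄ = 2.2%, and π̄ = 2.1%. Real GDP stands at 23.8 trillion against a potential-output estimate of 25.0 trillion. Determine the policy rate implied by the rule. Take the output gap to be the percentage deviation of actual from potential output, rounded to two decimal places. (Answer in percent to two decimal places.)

3.55%

Output gap = 100 × (23.8 − 25.0) / 25.0 = -4.80%.
i = 2.20 + 3.20 + 0.5 × (3.20 − 2.10) + 0.5 × (-4.80)
   = 2.20 + 3.2 + 0.55 − 2.4 = 3.55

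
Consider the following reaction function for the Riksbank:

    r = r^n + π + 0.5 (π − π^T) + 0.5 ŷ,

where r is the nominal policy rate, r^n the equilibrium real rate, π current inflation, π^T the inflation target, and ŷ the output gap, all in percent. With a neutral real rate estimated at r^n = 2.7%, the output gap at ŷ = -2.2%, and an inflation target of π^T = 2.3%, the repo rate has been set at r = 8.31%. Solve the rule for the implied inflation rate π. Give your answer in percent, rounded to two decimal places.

Collecting π: r = r^n + (1 + 0.5) π − 0.5 π^T + 0.5 ŷ
1.5 π = 8.31 − 2.7 + 0.5 × 2.3 − 0.5 × (-2.2) = 7.86
π = 7.86 / 1.5 = 5.24

5.24%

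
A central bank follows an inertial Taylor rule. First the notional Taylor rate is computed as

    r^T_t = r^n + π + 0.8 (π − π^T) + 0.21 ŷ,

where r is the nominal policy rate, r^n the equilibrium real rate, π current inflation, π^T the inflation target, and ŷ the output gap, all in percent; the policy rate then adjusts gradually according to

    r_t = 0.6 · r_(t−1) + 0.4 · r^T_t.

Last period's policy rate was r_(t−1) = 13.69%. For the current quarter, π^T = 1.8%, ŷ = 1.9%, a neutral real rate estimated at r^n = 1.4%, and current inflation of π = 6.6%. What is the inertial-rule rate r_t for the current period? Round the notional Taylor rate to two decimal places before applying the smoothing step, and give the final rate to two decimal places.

13.11%

r^T_t = 1.4 + 6.6 + 0.8 × (6.6 − 1.8) + 0.21 × 1.9
   = 1.4 + 6.6 + 3.84 + 0.399 = 12.24
r_t = 0.6 × 13.69 + 0.4 × 12.24 = 8.214 + 4.896 = 13.11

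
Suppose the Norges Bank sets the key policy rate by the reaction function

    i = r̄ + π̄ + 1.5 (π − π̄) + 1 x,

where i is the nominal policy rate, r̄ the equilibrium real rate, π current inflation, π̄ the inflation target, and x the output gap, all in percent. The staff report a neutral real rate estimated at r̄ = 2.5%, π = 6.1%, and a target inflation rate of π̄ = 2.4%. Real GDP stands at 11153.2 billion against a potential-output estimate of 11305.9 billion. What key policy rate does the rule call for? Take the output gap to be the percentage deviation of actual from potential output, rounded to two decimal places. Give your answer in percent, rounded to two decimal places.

Output gap = 100 × (11153.2 − 11305.9) / 11305.9 = -1.35%.
i = 2.50 + 2.40 + 1.5 × (6.10 − 2.40) + 1 × (-1.35)
   = 2.50 + 2.4 + 5.55 − 1.35 = 9.10

9.10%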